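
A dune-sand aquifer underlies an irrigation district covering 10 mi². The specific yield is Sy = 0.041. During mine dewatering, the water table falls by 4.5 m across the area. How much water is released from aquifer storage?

ΔV ≈ 4.78 × 10^6 m³

A = 10 mi² = 2.59 × 10^7 m²
ΔV = Sy × A × Δh = 0.041 × 2.59 × 10^7 m² × 4.5 m = 4.779 × 10^6 m³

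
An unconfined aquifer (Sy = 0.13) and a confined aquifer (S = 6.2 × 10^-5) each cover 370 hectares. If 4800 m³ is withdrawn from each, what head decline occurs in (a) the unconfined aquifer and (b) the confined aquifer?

A = 370 hectares = 3.7 × 10^6 m²
Unconfined: Δh_u = ΔV/(Sy·A) = 4800/(0.13 × 3.7 × 10^6) = 0.009979 m
Confined: Δh_c = ΔV/(S·A) = 4800/(6.2 × 10^-5 × 3.7 × 10^6) = 20.92 m

Δh_u ≈ 0.00998 m; Δh_c ≈ 20.9 m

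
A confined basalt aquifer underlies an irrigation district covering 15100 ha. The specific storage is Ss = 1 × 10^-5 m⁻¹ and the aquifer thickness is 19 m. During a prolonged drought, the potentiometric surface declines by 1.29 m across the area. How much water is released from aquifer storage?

S = Ss × b = 1 × 10^-5 m⁻¹ × 19 m = 1.9 × 10^-4
A = 15100 ha = 1.51 × 10^8 m²
ΔV = S × A × Δh = 1.9 × 10^-4 × 1.51 × 10^8 m² × 1.29 m = 37010 m³

ΔV ≈ 37000 m³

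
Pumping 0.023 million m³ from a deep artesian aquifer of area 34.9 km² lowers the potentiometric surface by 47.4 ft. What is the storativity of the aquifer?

A = 34.9 km² = 3.49 × 10^7 m²
Δh = 47.4 ft = 14.45 m
ΔV = 0.023 million m³ = 23000 m³
S = ΔV / (A × Δh) = 23000 m³ / (3.49 × 10^7 m² × 14.45 m) = 4.562 × 10^-5

S ≈ 4.6 × 10^-5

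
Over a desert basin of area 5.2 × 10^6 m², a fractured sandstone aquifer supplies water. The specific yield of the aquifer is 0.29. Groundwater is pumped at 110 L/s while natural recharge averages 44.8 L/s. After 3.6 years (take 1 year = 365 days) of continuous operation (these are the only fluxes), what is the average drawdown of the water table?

Net abstraction = 110 − 44.8 = 65.2 L/s
Q_net = 65.2 L/s = 5633 m³/d
t = 3.6 years = 1314 d
ΔV = Q × t = 5633 m³/d × 1314 d = 7.402 × 10^6 m³
Δh = ΔV / (Sy × A) = 7.402 × 10^6 / (0.29 × 5.2 × 10^6) = 4.909 m

Δh ≈ 4.91 m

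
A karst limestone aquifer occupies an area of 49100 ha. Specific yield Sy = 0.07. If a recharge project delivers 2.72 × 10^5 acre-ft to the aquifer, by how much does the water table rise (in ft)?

Δh ≈ 32 ft

A = 49100 ha = 4.91 × 10^8 m²
ΔV = 2.72 × 10^5 acre-ft = 3.355 × 10^8 m³
Δh = ΔV / (Sy × A) = 3.355 × 10^8 m³ / (0.07 × 4.91 × 10^8 m²) = 9.762 m
Δh = 9.762 m = 32.03 ft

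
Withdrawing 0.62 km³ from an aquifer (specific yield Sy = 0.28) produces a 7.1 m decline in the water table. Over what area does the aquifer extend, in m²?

A ≈ 3.12 × 10^8 m²

ΔV = 0.62 km³ = 6.2 × 10^8 m³
A = ΔV / (Sy × Δh) = 6.2 × 10^8 / (0.28 × 7.1) = 3.119 × 10^8 m²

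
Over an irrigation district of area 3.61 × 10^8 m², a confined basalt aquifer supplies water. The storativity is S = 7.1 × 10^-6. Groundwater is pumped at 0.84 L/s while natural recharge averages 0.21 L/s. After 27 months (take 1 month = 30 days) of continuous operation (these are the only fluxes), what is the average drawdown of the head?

Net abstraction = 0.84 − 0.21 = 0.63 L/s
Q_net = 0.63 L/s = 54.43 m³/d
t = 27 months = 810 d
ΔV = Q × t = 54.43 m³/d × 810 d = 44090 m³
Δh = ΔV / (S × A) = 44090 / (7.1 × 10^-6 × 3.61 × 10^8) = 17.2 m

Δh ≈ 17.2 m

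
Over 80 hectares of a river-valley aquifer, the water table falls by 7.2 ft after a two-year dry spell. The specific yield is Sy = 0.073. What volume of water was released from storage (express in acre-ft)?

ΔV ≈ 104 acre-ft

A = 80 hectares = 8 × 10^5 m²
Δh = 7.2 ft = 2.195 m
ΔV = Sy × A × Δh = 0.073 × 8 × 10^5 m² × 2.195 m = 1.282 × 10^5 m³
ΔV = 1.282 × 10^5 m³ = 103.9 acre-ft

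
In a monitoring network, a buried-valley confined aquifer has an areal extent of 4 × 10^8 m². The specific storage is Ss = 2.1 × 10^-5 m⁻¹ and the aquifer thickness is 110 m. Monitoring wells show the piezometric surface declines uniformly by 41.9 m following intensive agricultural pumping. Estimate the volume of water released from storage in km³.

S = Ss × b = 2.1 × 10^-5 m⁻¹ × 110 m = 2.31 × 10^-3
ΔV = S × A × Δh = 0.00231 × 4 × 10^8 m² × 41.9 m = 3.872 × 10^7 m³
ΔV = 3.872 × 10^7 m³ = 0.03872 km³

ΔV ≈ 0.0387 km³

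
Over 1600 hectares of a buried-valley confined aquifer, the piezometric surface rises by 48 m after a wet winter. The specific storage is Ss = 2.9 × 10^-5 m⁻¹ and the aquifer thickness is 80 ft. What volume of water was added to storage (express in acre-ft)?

ΔV ≈ 440 acre-ft

b = 80 ft = 24.38 m
S = Ss × b = 2.9 × 10^-5 m⁻¹ × 24.38 m = 7.071 × 10^-4
A = 1600 hectares = 1.6 × 10^7 m²
ΔV = S × A × Δh = 7.071 × 10^-4 × 1.6 × 10^7 m² × 48 m = 5.431 × 10^5 m³
ΔV = 5.431 × 10^5 m³ = 440.3 acre-ft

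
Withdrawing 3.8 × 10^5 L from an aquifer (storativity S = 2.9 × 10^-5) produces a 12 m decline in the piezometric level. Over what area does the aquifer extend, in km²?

ΔV = 3.8 × 10^5 L = 380 m³
A = ΔV / (S × Δh) = 380 / (2.9 × 10^-5 × 12) = 1.092 × 10^6 m²
A = 1.092 × 10^6 m² = 1.092 km²

A ≈ 1.09 km²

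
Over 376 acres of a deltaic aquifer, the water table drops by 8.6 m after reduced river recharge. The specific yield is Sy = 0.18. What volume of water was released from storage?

ΔV ≈ 2.36 × 10^6 m³

A = 376 acres = 1.522 × 10^6 m²
ΔV = Sy × A × Δh = 0.18 × 1.522 × 10^6 m² × 8.6 m = 2.355 × 10^6 m³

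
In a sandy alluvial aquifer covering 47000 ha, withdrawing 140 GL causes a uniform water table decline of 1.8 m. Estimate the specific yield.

Sy ≈ 0.17

A = 47000 ha = 4.7 × 10^8 m²
ΔV = 140 GL = 1.4 × 10^8 m³
Sy = ΔV / (A × Δh) = 1.4 × 10^8 m³ / (4.7 × 10^8 m² × 1.8 m) = 0.1655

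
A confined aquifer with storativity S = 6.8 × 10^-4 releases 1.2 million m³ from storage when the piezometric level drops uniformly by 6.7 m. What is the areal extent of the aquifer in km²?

ΔV = 1.2 million m³ = 1.2 × 10^6 m³
A = ΔV / (S × Δh) = 1.2 × 10^6 / (6.8 × 10^-4 × 6.7) = 2.634 × 10^8 m²
A = 2.634 × 10^8 m² = 263.4 km²

A ≈ 263 km²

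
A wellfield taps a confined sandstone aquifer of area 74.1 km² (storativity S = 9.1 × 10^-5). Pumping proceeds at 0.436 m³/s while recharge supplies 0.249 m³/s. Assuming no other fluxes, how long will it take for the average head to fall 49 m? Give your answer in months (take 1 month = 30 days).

t ≈ 0.682 months

A = 74.1 km² = 7.41 × 10^7 m²
ΔV = S × A × Δh = 9.1 × 10^-5 × 7.41 × 10^7 × 49 = 3.304 × 10^5 m³
Net withdrawal = 0.436 − 0.249 = 0.187 m³/s = 16160 m³/d
t = ΔV / Q = 3.304 × 10^5 m³ / 16160 m³/d = 20.45 d
t = 20.45 d ≈ 0.6817 months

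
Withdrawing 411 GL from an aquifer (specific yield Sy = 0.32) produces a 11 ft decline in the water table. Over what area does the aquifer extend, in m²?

A ≈ 3.83 × 10^8 m²

Δh = 11 ft = 3.353 m
ΔV = 411 GL = 4.11 × 10^8 m³
A = ΔV / (Sy × Δh) = 4.11 × 10^8 / (0.32 × 3.353) = 3.831 × 10^8 m²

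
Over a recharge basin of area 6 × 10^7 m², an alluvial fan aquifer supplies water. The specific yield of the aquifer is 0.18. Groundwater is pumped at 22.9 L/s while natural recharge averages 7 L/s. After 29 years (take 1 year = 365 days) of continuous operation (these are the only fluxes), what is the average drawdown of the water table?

Net abstraction = 22.9 − 7 = 15.9 L/s
Q_net = 15.9 L/s = 1374 m³/d
t = 29 years = 10580 d
ΔV = Q × t = 1374 m³/d × 10580 d = 1.454 × 10^7 m³
Δh = ΔV / (Sy × A) = 1.454 × 10^7 / (0.18 × 6 × 10^7) = 1.346 m

Δh ≈ 1.35 m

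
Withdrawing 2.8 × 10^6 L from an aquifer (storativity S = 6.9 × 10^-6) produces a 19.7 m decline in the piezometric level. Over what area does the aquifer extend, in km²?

ΔV = 2.8 × 10^6 L = 2800 m³
A = ΔV / (S × Δh) = 2800 / (6.9 × 10^-6 × 19.7) = 2.06 × 10^7 m²
A = 2.06 × 10^7 m² = 20.6 km²

A ≈ 20.6 km²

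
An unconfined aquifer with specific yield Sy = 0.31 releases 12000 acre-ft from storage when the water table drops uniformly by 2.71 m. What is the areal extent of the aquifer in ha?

ΔV = 12000 acre-ft = 1.48 × 10^7 m³
A = ΔV / (Sy × Δh) = 1.48 × 10^7 / (0.31 × 2.71) = 1.762 × 10^7 m²
A = 1.762 × 10^7 m² = 1762 ha

A ≈ 1760 ha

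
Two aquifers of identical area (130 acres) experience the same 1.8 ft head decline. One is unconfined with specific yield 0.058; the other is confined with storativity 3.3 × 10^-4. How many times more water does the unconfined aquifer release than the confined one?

ΔV_u / ΔV_c ≈ 176

A = 130 acres = 5.261 × 10^5 m²
Δh = 1.8 ft = 0.5486 m
Unconfined: ΔV_u = Sy × A × Δh = 0.058 × 5.261 × 10^5 × 0.5486 = 16740 m³
Confined: ΔV_c = S × A × Δh = 3.3 × 10^-4 × 5.261 × 10^5 × 0.5486 = 95.25 m³
Ratio = ΔV_u / ΔV_c = Sy / S = 0.058 / 3.3 × 10^-4 = 175.8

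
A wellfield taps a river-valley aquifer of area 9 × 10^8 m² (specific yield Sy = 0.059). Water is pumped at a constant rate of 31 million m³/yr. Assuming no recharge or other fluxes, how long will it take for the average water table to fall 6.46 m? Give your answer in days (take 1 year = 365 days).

ΔV = Sy × A × Δh = 0.059 × 9 × 10^8 × 6.46 = 3.43 × 10^8 m³
Q = 31 million m³/yr = 84930 m³/d
t = ΔV / Q = 3.43 × 10^8 m³ / 84930 m³/d = 4039 d

t ≈ 4040 days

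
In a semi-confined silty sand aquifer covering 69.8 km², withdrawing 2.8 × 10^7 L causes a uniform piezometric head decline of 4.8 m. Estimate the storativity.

A = 69.8 km² = 6.98 × 10^7 m²
ΔV = 2.8 × 10^7 L = 28000 m³
S = ΔV / (A × Δh) = 28000 m³ / (6.98 × 10^7 m² × 4.8 m) = 8.357 × 10^-5

S ≈ 8.4 × 10^-5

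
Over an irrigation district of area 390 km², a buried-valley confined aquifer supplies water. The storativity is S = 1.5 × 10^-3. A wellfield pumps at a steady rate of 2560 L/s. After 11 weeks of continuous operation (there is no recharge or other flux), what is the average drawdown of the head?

Δh ≈ 29.1 m

A = 390 km² = 3.9 × 10^8 m²
Q = 2560 L/s = 2.212 × 10^5 m³/d
t = 11 weeks = 77 d
ΔV = Q × t = 2.212 × 10^5 m³/d × 77 d = 1.703 × 10^7 m³
Δh = ΔV / (S × A) = 1.703 × 10^7 / (0.0015 × 3.9 × 10^8) = 29.11 m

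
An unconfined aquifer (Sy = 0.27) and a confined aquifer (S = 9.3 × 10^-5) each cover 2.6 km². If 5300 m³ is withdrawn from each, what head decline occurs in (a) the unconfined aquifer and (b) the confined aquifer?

A = 2.6 km² = 2.6 × 10^6 m²
Unconfined: Δh_u = ΔV/(Sy·A) = 5300/(0.27 × 2.6 × 10^6) = 0.00755 m
Confined: Δh_c = ΔV/(S·A) = 5300/(9.3 × 10^-5 × 2.6 × 10^6) = 21.92 m

Δh_u ≈ 0.00755 m; Δh_c ≈ 21.9 m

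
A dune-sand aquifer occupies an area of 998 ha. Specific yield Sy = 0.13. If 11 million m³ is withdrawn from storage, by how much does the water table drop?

A = 998 ha = 9.98 × 10^6 m²
ΔV = 11 million m³ = 1.1 × 10^7 m³
Δh = ΔV / (Sy × A) = 1.1 × 10^7 m³ / (0.13 × 9.98 × 10^6 m²) = 8.478 m

Δh ≈ 8.48 m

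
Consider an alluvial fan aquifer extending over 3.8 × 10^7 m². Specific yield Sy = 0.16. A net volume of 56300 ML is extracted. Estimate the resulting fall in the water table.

ΔV = 56300 ML = 5.63 × 10^7 m³
Δh = ΔV / (Sy × A) = 5.63 × 10^7 m³ / (0.16 × 3.8 × 10^7 m²) = 9.26 m

Δh ≈ 9.26 m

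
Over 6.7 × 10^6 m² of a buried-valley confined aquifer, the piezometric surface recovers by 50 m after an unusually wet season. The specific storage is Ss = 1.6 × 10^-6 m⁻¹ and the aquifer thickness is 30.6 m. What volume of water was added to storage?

ΔV ≈ 16400 m³

S = Ss × b = 1.6 × 10^-6 m⁻¹ × 30.6 m = 4.896 × 10^-5
ΔV = S × A × Δh = 4.896 × 10^-5 × 6.7 × 10^6 m² × 50 m = 16400 m³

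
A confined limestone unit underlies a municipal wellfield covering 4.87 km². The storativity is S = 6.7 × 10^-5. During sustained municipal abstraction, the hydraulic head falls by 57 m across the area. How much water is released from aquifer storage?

ΔV ≈ 18600 m³

A = 4.87 km² = 4.87 × 10^6 m²
ΔV = S × A × Δh = 6.7 × 10^-5 × 4.87 × 10^6 m² × 57 m = 18600 m³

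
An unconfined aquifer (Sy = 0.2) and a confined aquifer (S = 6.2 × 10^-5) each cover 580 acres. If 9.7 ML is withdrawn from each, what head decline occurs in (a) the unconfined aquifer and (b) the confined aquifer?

Δh_u ≈ 0.0207 m; Δh_c ≈ 66.7 m

A = 580 acres = 2.347 × 10^6 m²
ΔV = 9.7 ML = 9700 m³
Unconfined: Δh_u = ΔV/(Sy·A) = 9700/(0.2 × 2.347 × 10^6) = 0.02066 m
Confined: Δh_c = ΔV/(S·A) = 9700/(6.2 × 10^-5 × 2.347 × 10^6) = 66.66 m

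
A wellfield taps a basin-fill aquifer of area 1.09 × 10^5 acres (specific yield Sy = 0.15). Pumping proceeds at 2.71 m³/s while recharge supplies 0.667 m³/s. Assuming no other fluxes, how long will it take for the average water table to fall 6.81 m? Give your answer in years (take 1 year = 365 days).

t ≈ 6.99 years

A = 1.09 × 10^5 acres = 4.411 × 10^8 m²
ΔV = Sy × A × Δh = 0.15 × 4.411 × 10^8 × 6.81 = 4.506 × 10^8 m³
Net withdrawal = 2.71 − 0.667 = 2.043 m³/s = 1.765 × 10^5 m³/d
t = ΔV / Q = 4.506 × 10^8 m³ / 1.765 × 10^5 m³/d = 2553 d
t = 2553 d ≈ 6.994 years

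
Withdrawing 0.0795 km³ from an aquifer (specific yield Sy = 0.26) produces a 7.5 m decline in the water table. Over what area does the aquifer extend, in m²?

A ≈ 4.08 × 10^7 m²

ΔV = 0.0795 km³ = 7.95 × 10^7 m³
A = ΔV / (Sy × Δh) = 7.95 × 10^7 / (0.26 × 7.5) = 4.077 × 10^7 m²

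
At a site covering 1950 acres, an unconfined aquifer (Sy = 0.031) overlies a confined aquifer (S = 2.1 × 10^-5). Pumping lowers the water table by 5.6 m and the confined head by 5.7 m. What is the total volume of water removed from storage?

ΔV ≈ 1.37 × 10^6 m³

A = 1950 acres = 7.891 × 10^6 m²
Unconfined: ΔV_u = Sy × A × Δh_u = 0.031 × 7.891 × 10^6 × 5.6 = 1.37 × 10^6 m³
Confined: ΔV_c = S × A × Δh_c = 2.1 × 10^-5 × 7.891 × 10^6 × 5.7 = 944.6 m³
Total ΔV = 1.37 × 10^6 + 944.6 = 1.371 × 10^6 m³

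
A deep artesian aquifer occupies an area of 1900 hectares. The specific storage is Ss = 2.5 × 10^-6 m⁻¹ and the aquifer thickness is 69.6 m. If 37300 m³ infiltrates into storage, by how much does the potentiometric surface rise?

S = Ss × b = 2.5 × 10^-6 m⁻¹ × 69.6 m = 1.74 × 10^-4
A = 1900 hectares = 1.9 × 10^7 m²
Δh = ΔV / (S × A) = 37300 m³ / (1.74 × 10^-4 × 1.9 × 10^7 m²) = 11.28 m

Δh ≈ 11.3 m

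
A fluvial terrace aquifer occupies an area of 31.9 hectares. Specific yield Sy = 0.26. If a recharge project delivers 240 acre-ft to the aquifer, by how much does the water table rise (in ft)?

A = 31.9 hectares = 3.19 × 10^5 m²
ΔV = 240 acre-ft = 2.96 × 10^5 m³
Δh = ΔV / (Sy × A) = 2.96 × 10^5 m³ / (0.26 × 3.19 × 10^5 m²) = 3.569 m
Δh = 3.569 m = 11.71 ft

Δh ≈ 11.7 ft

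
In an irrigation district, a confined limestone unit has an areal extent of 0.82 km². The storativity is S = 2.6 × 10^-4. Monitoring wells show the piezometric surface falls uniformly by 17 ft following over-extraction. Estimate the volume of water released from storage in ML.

ΔV ≈ 1.1 ML

A = 0.82 km² = 8.2 × 10^5 m²
Δh = 17 ft = 5.182 m
ΔV = S × A × Δh = 2.6 × 10^-4 × 8.2 × 10^5 m² × 5.182 m = 1105 m³
ΔV = 1105 m³ = 1.105 ML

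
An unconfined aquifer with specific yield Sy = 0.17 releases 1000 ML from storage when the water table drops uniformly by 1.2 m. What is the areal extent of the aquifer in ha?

ΔV = 1000 ML = 1 × 10^6 m³
A = ΔV / (Sy × Δh) = 1 × 10^6 / (0.17 × 1.2) = 4.902 × 10^6 m²
A = 4.902 × 10^6 m² = 490.2 ha

A ≈ 490 ha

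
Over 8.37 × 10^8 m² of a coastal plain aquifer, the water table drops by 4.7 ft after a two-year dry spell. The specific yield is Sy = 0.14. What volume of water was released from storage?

Δh = 4.7 ft = 1.433 m
ΔV = Sy × A × Δh = 0.14 × 8.37 × 10^8 m² × 1.433 m = 1.679 × 10^8 m³

ΔV ≈ 1.68 × 10^8 m³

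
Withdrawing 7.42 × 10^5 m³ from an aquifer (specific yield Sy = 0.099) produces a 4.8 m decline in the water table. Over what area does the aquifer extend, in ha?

A = ΔV / (Sy × Δh) = 7.42 × 10^5 / (0.099 × 4.8) = 1.561 × 10^6 m²
A = 1.561 × 10^6 m² = 156.1 ha

A ≈ 156 ha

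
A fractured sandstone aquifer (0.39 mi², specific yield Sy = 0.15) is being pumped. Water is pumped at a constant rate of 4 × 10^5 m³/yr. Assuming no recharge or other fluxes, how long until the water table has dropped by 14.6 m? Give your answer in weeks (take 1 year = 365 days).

A = 0.39 mi² = 1.01 × 10^6 m²
ΔV = Sy × A × Δh = 0.15 × 1.01 × 10^6 × 14.6 = 2.212 × 10^6 m³
Q = 4 × 10^5 m³/yr = 1096 m³/d
t = ΔV / Q = 2.212 × 10^6 m³ / 1096 m³/d = 2019 d
t = 2019 d ≈ 288.4 weeks

t ≈ 288 weeks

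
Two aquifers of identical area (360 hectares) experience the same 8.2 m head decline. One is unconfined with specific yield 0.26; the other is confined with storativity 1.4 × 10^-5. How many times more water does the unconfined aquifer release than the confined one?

ΔV_u / ΔV_c ≈ 18600

A = 360 hectares = 3.6 × 10^6 m²
Unconfined: ΔV_u = Sy × A × Δh = 0.26 × 3.6 × 10^6 × 8.2 = 7.675 × 10^6 m³
Confined: ΔV_c = S × A × Δh = 1.4 × 10^-5 × 3.6 × 10^6 × 8.2 = 413.3 m³
Ratio = ΔV_u / ΔV_c = Sy / S = 0.26 / 1.4 × 10^-5 = 18570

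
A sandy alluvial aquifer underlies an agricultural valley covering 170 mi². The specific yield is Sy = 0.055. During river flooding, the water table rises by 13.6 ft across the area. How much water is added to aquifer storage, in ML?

ΔV ≈ 1 × 10^5 ML

A = 170 mi² = 4.403 × 10^8 m²
Δh = 13.6 ft = 4.145 m
ΔV = Sy × A × Δh = 0.055 × 4.403 × 10^8 m² × 4.145 m = 1.004 × 10^8 m³
ΔV = 1.004 × 10^8 m³ = 1.004 × 10^5 ML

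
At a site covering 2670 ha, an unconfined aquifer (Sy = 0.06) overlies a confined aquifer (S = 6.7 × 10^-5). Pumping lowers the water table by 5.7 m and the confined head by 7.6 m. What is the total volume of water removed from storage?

A = 2670 ha = 2.67 × 10^7 m²
Unconfined: ΔV_u = Sy × A × Δh_u = 0.06 × 2.67 × 10^7 × 5.7 = 9.131 × 10^6 m³
Confined: ΔV_c = S × A × Δh_c = 6.7 × 10^-5 × 2.67 × 10^7 × 7.6 = 13600 m³
Total ΔV = 9.131 × 10^6 + 13600 = 9.145 × 10^6 m³

ΔV ≈ 9.14 × 10^6 m³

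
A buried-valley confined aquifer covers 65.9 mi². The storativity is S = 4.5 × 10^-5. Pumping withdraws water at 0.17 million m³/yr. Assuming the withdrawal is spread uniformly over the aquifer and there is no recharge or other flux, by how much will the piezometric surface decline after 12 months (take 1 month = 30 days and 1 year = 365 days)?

Δh ≈ 21.8 m

A = 65.9 mi² = 1.707 × 10^8 m²
Q = 0.17 million m³/yr = 465.8 m³/d
t = 12 months = 360 d
ΔV = Q × t = 465.8 m³/d × 360 d = 1.677 × 10^5 m³
Δh = ΔV / (S × A) = 1.677 × 10^5 / (4.5 × 10^-5 × 1.707 × 10^8) = 21.83 m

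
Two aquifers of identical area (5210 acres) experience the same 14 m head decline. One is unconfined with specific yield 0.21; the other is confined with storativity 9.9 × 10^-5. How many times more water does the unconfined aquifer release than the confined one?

ΔV_u / ΔV_c ≈ 2120

A = 5210 acres = 2.108 × 10^7 m²
Unconfined: ΔV_u = Sy × A × Δh = 0.21 × 2.108 × 10^7 × 14 = 6.199 × 10^7 m³
Confined: ΔV_c = S × A × Δh = 9.9 × 10^-5 × 2.108 × 10^7 × 14 = 29220 m³
Ratio = ΔV_u / ΔV_c = Sy / S = 0.21 / 9.9 × 10^-5 = 2121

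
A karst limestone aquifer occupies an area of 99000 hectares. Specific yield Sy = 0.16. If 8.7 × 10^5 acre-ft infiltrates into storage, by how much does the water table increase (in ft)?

Δh ≈ 22.2 ft

A = 99000 hectares = 9.9 × 10^8 m²
ΔV = 8.7 × 10^5 acre-ft = 1.073 × 10^9 m³
Δh = ΔV / (Sy × A) = 1.073 × 10^9 m³ / (0.16 × 9.9 × 10^8 m²) = 6.775 m
Δh = 6.775 m = 22.23 ft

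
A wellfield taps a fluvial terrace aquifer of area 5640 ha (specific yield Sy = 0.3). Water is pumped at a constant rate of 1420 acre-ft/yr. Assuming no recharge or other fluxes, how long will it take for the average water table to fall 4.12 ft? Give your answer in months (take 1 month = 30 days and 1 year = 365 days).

t ≈ 148 months

A = 5640 ha = 5.64 × 10^7 m²
Δh = 4.12 ft = 1.256 m
ΔV = Sy × A × Δh = 0.3 × 5.64 × 10^7 × 1.256 = 2.125 × 10^7 m³
Q = 1420 acre-ft/yr = 4799 m³/d
t = ΔV / Q = 2.125 × 10^7 m³ / 4799 m³/d = 4428 d
t = 4428 d ≈ 147.6 months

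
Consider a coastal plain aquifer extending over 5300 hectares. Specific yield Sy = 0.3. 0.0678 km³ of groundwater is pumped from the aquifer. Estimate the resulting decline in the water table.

Δh ≈ 4.26 m

A = 5300 hectares = 5.3 × 10^7 m²
ΔV = 0.0678 km³ = 6.78 × 10^7 m³
Δh = ΔV / (Sy × A) = 6.78 × 10^7 m³ / (0.3 × 5.3 × 10^7 m²) = 4.264 m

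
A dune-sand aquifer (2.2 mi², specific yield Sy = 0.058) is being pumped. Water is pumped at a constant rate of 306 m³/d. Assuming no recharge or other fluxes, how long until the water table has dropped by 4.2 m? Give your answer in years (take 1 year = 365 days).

A = 2.2 mi² = 5.698 × 10^6 m²
ΔV = Sy × A × Δh = 0.058 × 5.698 × 10^6 × 4.2 = 1.388 × 10^6 m³
t = ΔV / Q = 1.388 × 10^6 m³ / 306 m³/d = 4536 d
t = 4536 d ≈ 12.43 years

t ≈ 12.4 years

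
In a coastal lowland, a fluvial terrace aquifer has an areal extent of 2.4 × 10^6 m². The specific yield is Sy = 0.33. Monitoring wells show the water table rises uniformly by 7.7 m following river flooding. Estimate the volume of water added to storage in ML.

ΔV ≈ 6100 ML

ΔV = Sy × A × Δh = 0.33 × 2.4 × 10^6 m² × 7.7 m = 6.098 × 10^6 m³
ΔV = 6.098 × 10^6 m³ = 6098 ML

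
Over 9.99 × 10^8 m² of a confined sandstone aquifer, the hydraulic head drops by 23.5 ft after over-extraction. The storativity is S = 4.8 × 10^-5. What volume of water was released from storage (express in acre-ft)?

Δh = 23.5 ft = 7.163 m
ΔV = S × A × Δh = 4.8 × 10^-5 × 9.99 × 10^8 m² × 7.163 m = 3.435 × 10^5 m³
ΔV = 3.435 × 10^5 m³ = 278.5 acre-ft

ΔV ≈ 278 acre-ft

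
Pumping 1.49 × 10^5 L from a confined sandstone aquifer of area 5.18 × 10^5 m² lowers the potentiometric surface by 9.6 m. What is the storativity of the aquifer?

S ≈ 3 × 10^-5

ΔV = 1.49 × 10^5 L = 149 m³
S = ΔV / (A × Δh) = 149 m³ / (5.18 × 10^5 m² × 9.6 m) = 2.996 × 10^-5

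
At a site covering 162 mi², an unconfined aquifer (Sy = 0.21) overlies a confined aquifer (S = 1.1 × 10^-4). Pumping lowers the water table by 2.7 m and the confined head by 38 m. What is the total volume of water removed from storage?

A = 162 mi² = 4.196 × 10^8 m²
Unconfined: ΔV_u = Sy × A × Δh_u = 0.21 × 4.196 × 10^8 × 2.7 = 2.379 × 10^8 m³
Confined: ΔV_c = S × A × Δh_c = 1.1 × 10^-4 × 4.196 × 10^8 × 38 = 1.754 × 10^6 m³
Total ΔV = 2.379 × 10^8 + 1.754 × 10^6 = 2.397 × 10^8 m³

ΔV ≈ 2.4 × 10^8 m³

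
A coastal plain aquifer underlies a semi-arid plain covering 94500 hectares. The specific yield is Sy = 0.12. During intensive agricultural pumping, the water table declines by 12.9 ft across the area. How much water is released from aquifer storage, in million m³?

ΔV ≈ 446 million m³

A = 94500 hectares = 9.45 × 10^8 m²
Δh = 12.9 ft = 3.932 m
ΔV = Sy × A × Δh = 0.12 × 9.45 × 10^8 m² × 3.932 m = 4.459 × 10^8 m³
ΔV = 4.459 × 10^8 m³ = 445.9 million m³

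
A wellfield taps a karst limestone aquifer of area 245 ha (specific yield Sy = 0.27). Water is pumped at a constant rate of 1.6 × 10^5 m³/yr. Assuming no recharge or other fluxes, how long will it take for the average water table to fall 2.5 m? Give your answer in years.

t ≈ 10.3 years

A = 245 ha = 2.45 × 10^6 m²
ΔV = Sy × A × Δh = 0.27 × 2.45 × 10^6 × 2.5 = 1.654 × 10^6 m³
Q = 1.6 × 10^5 m³/yr = 438.4 m³/d
t = ΔV / Q = 1.654 × 10^6 m³ / 438.4 m³/d = 3773 d
t = 3773 d ≈ 10.34 years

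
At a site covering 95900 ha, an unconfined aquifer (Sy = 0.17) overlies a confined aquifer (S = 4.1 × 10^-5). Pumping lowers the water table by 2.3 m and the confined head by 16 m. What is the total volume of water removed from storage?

A = 95900 ha = 9.59 × 10^8 m²
Unconfined: ΔV_u = Sy × A × Δh_u = 0.17 × 9.59 × 10^8 × 2.3 = 3.75 × 10^8 m³
Confined: ΔV_c = S × A × Δh_c = 4.1 × 10^-5 × 9.59 × 10^8 × 16 = 6.291 × 10^5 m³
Total ΔV = 3.75 × 10^8 + 6.291 × 10^5 = 3.756 × 10^8 m³

ΔV ≈ 3.76 × 10^8 m³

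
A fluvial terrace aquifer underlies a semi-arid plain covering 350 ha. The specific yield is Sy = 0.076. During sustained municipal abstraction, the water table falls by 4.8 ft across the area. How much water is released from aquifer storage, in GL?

ΔV ≈ 0.389 GL

A = 350 ha = 3.5 × 10^6 m²
Δh = 4.8 ft = 1.463 m
ΔV = Sy × A × Δh = 0.076 × 3.5 × 10^6 m² × 1.463 m = 3.892 × 10^5 m³
ΔV = 3.892 × 10^5 m³ = 0.3892 GL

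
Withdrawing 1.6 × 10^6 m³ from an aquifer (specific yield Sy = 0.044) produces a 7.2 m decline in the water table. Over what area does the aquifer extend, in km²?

A ≈ 5.05 km²

A = ΔV / (Sy × Δh) = 1.6 × 10^6 / (0.044 × 7.2) = 5.051 × 10^6 m²
A = 5.051 × 10^6 m² = 5.051 km²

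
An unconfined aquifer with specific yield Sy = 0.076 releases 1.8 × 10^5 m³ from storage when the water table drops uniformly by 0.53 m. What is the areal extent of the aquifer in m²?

A = ΔV / (Sy × Δh) = 1.8 × 10^5 / (0.076 × 0.53) = 4.469 × 10^6 m²

A ≈ 4.47 × 10^6 m²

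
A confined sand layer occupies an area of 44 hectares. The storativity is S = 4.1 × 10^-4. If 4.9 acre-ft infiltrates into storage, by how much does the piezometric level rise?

A = 44 hectares = 4.4 × 10^5 m²
ΔV = 4.9 acre-ft = 6044 m³
Δh = ΔV / (S × A) = 6044 m³ / (4.1 × 10^-4 × 4.4 × 10^5 m²) = 33.5 m

Δh ≈ 33.5 m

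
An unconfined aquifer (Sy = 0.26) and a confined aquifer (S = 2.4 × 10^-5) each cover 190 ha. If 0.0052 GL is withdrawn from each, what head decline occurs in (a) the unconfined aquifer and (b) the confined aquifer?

Δh_u ≈ 0.0105 m; Δh_c ≈ 114 m

A = 190 ha = 1.9 × 10^6 m²
ΔV = 0.0052 GL = 5200 m³
Unconfined: Δh_u = ΔV/(Sy·A) = 5200/(0.26 × 1.9 × 10^6) = 0.01053 m
Confined: Δh_c = ΔV/(S·A) = 5200/(2.4 × 10^-5 × 1.9 × 10^6) = 114 m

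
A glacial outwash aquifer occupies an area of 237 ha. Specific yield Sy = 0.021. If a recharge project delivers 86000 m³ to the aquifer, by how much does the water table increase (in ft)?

Δh ≈ 5.67 ft

A = 237 ha = 2.37 × 10^6 m²
Δh = ΔV / (Sy × A) = 86000 m³ / (0.021 × 2.37 × 10^6 m²) = 1.728 m
Δh = 1.728 m = 5.669 ft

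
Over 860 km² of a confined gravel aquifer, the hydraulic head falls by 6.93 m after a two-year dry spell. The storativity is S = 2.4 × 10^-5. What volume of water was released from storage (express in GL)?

A = 860 km² = 8.6 × 10^8 m²
ΔV = S × A × Δh = 2.4 × 10^-5 × 8.6 × 10^8 m² × 6.93 m = 1.43 × 10^5 m³
ΔV = 1.43 × 10^5 m³ = 0.143 GL

ΔV ≈ 0.143 GL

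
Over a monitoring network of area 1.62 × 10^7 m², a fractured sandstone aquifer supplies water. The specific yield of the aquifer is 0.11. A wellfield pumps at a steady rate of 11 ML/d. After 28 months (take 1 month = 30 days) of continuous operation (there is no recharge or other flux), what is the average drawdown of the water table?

Δh ≈ 5.19 m

Q = 11 ML/d = 11000 m³/d
t = 28 months = 840 d
ΔV = Q × t = 11000 m³/d × 840 d = 9.24 × 10^6 m³
Δh = ΔV / (Sy × A) = 9.24 × 10^6 / (0.11 × 1.62 × 10^7) = 5.185 m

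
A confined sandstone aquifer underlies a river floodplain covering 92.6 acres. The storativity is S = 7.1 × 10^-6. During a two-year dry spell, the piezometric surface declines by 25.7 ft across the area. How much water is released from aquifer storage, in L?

ΔV ≈ 20800 L

A = 92.6 acres = 3.747 × 10^5 m²
Δh = 25.7 ft = 7.833 m
ΔV = S × A × Δh = 7.1 × 10^-6 × 3.747 × 10^5 m² × 7.833 m = 20.84 m³
ΔV = 20.84 m³ = 20840 L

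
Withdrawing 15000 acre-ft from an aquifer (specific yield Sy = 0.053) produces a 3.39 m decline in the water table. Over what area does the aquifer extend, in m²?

A ≈ 1.03 × 10^8 m²

ΔV = 15000 acre-ft = 1.85 × 10^7 m³
A = ΔV / (Sy × Δh) = 1.85 × 10^7 / (0.053 × 3.39) = 1.03 × 10^8 m²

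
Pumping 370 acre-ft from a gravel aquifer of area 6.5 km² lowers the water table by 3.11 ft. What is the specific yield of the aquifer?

Sy ≈ 0.074

A = 6.5 km² = 6.5 × 10^6 m²
Δh = 3.11 ft = 0.9479 m
ΔV = 370 acre-ft = 4.564 × 10^5 m³
Sy = ΔV / (A × Δh) = 4.564 × 10^5 m³ / (6.5 × 10^6 m² × 0.9479 m) = 0.07407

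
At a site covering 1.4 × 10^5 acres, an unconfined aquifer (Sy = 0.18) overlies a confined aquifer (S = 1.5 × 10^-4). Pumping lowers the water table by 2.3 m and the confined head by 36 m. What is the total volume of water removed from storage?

ΔV ≈ 2.38 × 10^8 m³

A = 1.4 × 10^5 acres = 5.666 × 10^8 m²
Unconfined: ΔV_u = Sy × A × Δh_u = 0.18 × 5.666 × 10^8 × 2.3 = 2.346 × 10^8 m³
Confined: ΔV_c = S × A × Δh_c = 1.5 × 10^-4 × 5.666 × 10^8 × 36 = 3.059 × 10^6 m³
Total ΔV = 2.346 × 10^8 + 3.059 × 10^6 = 2.376 × 10^8 m³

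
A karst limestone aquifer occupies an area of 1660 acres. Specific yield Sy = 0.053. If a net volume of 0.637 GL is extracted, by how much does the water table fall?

A = 1660 acres = 6.718 × 10^6 m²
ΔV = 0.637 GL = 6.37 × 10^5 m³
Δh = ΔV / (Sy × A) = 6.37 × 10^5 m³ / (0.053 × 6.718 × 10^6 m²) = 1.789 m

Δh ≈ 1.79 m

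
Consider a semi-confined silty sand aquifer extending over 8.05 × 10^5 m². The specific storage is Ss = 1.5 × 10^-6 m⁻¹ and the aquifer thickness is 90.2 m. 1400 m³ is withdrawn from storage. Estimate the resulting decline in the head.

Δh ≈ 12.9 m

S = Ss × b = 1.5 × 10^-6 m⁻¹ × 90.2 m = 1.353 × 10^-4
Δh = ΔV / (S × A) = 1400 m³ / (1.353 × 10^-4 × 8.05 × 10^5 m²) = 12.85 m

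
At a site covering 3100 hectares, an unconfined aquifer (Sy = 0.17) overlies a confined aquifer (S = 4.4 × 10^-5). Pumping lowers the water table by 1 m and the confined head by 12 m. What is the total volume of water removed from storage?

A = 3100 hectares = 3.1 × 10^7 m²
Unconfined: ΔV_u = Sy × A × Δh_u = 0.17 × 3.1 × 10^7 × 1 = 5.27 × 10^6 m³
Confined: ΔV_c = S × A × Δh_c = 4.4 × 10^-5 × 3.1 × 10^7 × 12 = 16370 m³
Total ΔV = 5.27 × 10^6 + 16370 = 5.286 × 10^6 m³

ΔV ≈ 5.29 × 10^6 m³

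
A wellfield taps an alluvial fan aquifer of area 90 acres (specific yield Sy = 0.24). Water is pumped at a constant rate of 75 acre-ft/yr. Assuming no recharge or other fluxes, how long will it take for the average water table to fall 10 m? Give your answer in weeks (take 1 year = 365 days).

A = 90 acres = 3.642 × 10^5 m²
ΔV = Sy × A × Δh = 0.24 × 3.642 × 10^5 × 10 = 8.741 × 10^5 m³
Q = 75 acre-ft/yr = 253.5 m³/d
t = ΔV / Q = 8.741 × 10^5 m³ / 253.5 m³/d = 3449 d
t = 3449 d ≈ 492.7 weeks

t ≈ 493 weeks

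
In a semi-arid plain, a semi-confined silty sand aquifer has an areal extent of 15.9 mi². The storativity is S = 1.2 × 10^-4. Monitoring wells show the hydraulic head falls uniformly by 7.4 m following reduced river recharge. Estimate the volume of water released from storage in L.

A = 15.9 mi² = 4.118 × 10^7 m²
ΔV = S × A × Δh = 1.2 × 10^-4 × 4.118 × 10^7 m² × 7.4 m = 36570 m³
ΔV = 36570 m³ = 3.657 × 10^7 L

ΔV ≈ 3.66 × 10^7 L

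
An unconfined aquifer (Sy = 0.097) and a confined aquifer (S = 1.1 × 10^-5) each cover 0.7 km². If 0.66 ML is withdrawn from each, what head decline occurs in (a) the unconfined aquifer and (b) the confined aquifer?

A = 0.7 km² = 7 × 10^5 m²
ΔV = 0.66 ML = 660 m³
Unconfined: Δh_u = ΔV/(Sy·A) = 660/(0.097 × 7 × 10^5) = 0.00972 m
Confined: Δh_c = ΔV/(S·A) = 660/(1.1 × 10^-5 × 7 × 10^5) = 85.71 m

Δh_u ≈ 0.00972 m; Δh_c ≈ 85.7 m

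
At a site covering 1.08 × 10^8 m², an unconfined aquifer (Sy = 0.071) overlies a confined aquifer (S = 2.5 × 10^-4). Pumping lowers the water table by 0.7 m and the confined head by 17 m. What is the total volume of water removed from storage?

Unconfined: ΔV_u = Sy × A × Δh_u = 0.071 × 1.08 × 10^8 × 0.7 = 5.368 × 10^6 m³
Confined: ΔV_c = S × A × Δh_c = 2.5 × 10^-4 × 1.08 × 10^8 × 17 = 4.59 × 10^5 m³
Total ΔV = 5.368 × 10^6 + 4.59 × 10^5 = 5.827 × 10^6 m³

ΔV ≈ 5.83 × 10^6 m³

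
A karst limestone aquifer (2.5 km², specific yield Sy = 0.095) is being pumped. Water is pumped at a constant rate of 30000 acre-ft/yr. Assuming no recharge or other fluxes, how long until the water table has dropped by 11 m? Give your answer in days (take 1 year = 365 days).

A = 2.5 km² = 2.5 × 10^6 m²
ΔV = Sy × A × Δh = 0.095 × 2.5 × 10^6 × 11 = 2.612 × 10^6 m³
Q = 30000 acre-ft/yr = 1.014 × 10^5 m³/d
t = ΔV / Q = 2.612 × 10^6 m³ / 1.014 × 10^5 m³/d = 25.77 d

t ≈ 25.8 days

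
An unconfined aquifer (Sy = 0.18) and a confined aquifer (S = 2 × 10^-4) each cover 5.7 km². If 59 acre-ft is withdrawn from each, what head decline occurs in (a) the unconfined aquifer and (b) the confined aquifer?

Δh_u ≈ 0.0709 m; Δh_c ≈ 63.8 m

A = 5.7 km² = 5.7 × 10^6 m²
ΔV = 59 acre-ft = 72780 m³
Unconfined: Δh_u = ΔV/(Sy·A) = 72780/(0.18 × 5.7 × 10^6) = 0.07093 m
Confined: Δh_c = ΔV/(S·A) = 72780/(2 × 10^-4 × 5.7 × 10^6) = 63.84 m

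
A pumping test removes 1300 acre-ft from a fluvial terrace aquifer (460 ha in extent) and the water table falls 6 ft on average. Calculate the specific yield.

Sy ≈ 0.19

A = 460 ha = 4.6 × 10^6 m²
Δh = 6 ft = 1.829 m
ΔV = 1300 acre-ft = 1.604 × 10^6 m³
Sy = ΔV / (A × Δh) = 1.604 × 10^6 m³ / (4.6 × 10^6 m² × 1.829 m) = 0.1906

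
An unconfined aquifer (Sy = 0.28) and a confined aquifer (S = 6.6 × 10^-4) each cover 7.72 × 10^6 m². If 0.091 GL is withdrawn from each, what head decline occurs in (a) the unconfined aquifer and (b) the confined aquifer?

ΔV = 0.091 GL = 91000 m³
Unconfined: Δh_u = ΔV/(Sy·A) = 91000/(0.28 × 7.72 × 10^6) = 0.0421 m
Confined: Δh_c = ΔV/(S·A) = 91000/(6.6 × 10^-4 × 7.72 × 10^6) = 17.86 m

Δh_u ≈ 0.0421 m; Δh_c ≈ 17.9 m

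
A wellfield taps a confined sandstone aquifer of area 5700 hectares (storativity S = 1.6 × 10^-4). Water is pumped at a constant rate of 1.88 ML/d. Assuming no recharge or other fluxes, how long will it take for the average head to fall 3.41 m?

A = 5700 hectares = 5.7 × 10^7 m²
ΔV = S × A × Δh = 1.6 × 10^-4 × 5.7 × 10^7 × 3.41 = 31100 m³
Q = 1.88 ML/d = 1880 m³/d
t = ΔV / Q = 31100 m³ / 1880 m³/d = 16.54 d

t ≈ 16.5 days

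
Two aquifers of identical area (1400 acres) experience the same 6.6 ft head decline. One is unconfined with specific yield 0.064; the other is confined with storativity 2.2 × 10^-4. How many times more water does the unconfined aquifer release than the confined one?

A = 1400 acres = 5.666 × 10^6 m²
Δh = 6.6 ft = 2.012 m
Unconfined: ΔV_u = Sy × A × Δh = 0.064 × 5.666 × 10^6 × 2.012 = 7.294 × 10^5 m³
Confined: ΔV_c = S × A × Δh = 2.2 × 10^-4 × 5.666 × 10^6 × 2.012 = 2507 m³
Ratio = ΔV_u / ΔV_c = Sy / S = 0.064 / 2.2 × 10^-4 = 290.9

ΔV_u / ΔV_c ≈ 291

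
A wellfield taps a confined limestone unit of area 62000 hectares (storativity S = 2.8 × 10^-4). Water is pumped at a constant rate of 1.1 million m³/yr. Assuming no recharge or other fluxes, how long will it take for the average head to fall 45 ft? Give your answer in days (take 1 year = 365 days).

A = 62000 hectares = 6.2 × 10^8 m²
Δh = 45 ft = 13.72 m
ΔV = S × A × Δh = 2.8 × 10^-4 × 6.2 × 10^8 × 13.72 = 2.381 × 10^6 m³
Q = 1.1 million m³/yr = 3014 m³/d
t = ΔV / Q = 2.381 × 10^6 m³ / 3014 m³/d = 790.1 d

t ≈ 790 days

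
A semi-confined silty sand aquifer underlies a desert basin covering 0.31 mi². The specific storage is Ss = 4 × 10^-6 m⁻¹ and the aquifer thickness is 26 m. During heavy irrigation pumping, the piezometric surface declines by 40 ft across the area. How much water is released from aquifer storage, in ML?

ΔV ≈ 1.02 ML

S = Ss × b = 4 × 10^-6 m⁻¹ × 26 m = 1.04 × 10^-4
A = 0.31 mi² = 8.029 × 10^5 m²
Δh = 40 ft = 12.19 m
ΔV = S × A × Δh = 1.04 × 10^-4 × 8.029 × 10^5 m² × 12.19 m = 1018 m³
ΔV = 1018 m³ = 1.018 ML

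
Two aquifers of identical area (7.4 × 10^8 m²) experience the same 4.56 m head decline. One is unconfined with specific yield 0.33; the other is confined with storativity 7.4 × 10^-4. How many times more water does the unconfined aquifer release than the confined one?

Unconfined: ΔV_u = Sy × A × Δh = 0.33 × 7.4 × 10^8 × 4.56 = 1.114 × 10^9 m³
Confined: ΔV_c = S × A × Δh = 7.4 × 10^-4 × 7.4 × 10^8 × 4.56 = 2.497 × 10^6 m³
Ratio = ΔV_u / ΔV_c = Sy / S = 0.33 / 7.4 × 10^-4 = 445.9

ΔV_u / ΔV_c ≈ 446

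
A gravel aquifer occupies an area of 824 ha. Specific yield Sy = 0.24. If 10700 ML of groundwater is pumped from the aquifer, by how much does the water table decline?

A = 824 ha = 8.24 × 10^6 m²
ΔV = 10700 ML = 1.07 × 10^7 m³
Δh = ΔV / (Sy × A) = 1.07 × 10^7 m³ / (0.24 × 8.24 × 10^6 m²) = 5.411 m

Δh ≈ 5.41 m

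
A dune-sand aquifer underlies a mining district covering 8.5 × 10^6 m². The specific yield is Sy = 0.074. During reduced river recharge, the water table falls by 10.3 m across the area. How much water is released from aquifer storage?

ΔV = Sy × A × Δh = 0.074 × 8.5 × 10^6 m² × 10.3 m = 6.479 × 10^6 m³

ΔV ≈ 6.48 × 10^6 m³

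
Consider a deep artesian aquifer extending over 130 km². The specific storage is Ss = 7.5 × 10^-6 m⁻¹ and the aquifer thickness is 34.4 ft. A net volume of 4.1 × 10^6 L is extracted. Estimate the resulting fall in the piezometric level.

Δh ≈ 0.401 m

b = 34.4 ft = 10.49 m
S = Ss × b = 7.5 × 10^-6 m⁻¹ × 10.49 m = 7.864 × 10^-5
A = 130 km² = 1.3 × 10^8 m²
ΔV = 4.1 × 10^6 L = 4100 m³
Δh = ΔV / (S × A) = 4100 m³ / (7.864 × 10^-5 × 1.3 × 10^8 m²) = 0.4011 m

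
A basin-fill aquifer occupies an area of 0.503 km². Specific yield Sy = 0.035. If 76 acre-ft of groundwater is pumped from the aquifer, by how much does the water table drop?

A = 0.503 km² = 5.03 × 10^5 m²
ΔV = 76 acre-ft = 93740 m³
Δh = ΔV / (Sy × A) = 93740 m³ / (0.035 × 5.03 × 10^5 m²) = 5.325 m

Δh ≈ 5.32 m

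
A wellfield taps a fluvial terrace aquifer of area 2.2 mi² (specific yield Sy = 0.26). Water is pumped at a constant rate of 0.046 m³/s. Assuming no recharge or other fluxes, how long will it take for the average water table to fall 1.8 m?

A = 2.2 mi² = 5.698 × 10^6 m²
ΔV = Sy × A × Δh = 0.26 × 5.698 × 10^6 × 1.8 = 2.667 × 10^6 m³
Q = 0.046 m³/s = 3974 m³/d
t = ΔV / Q = 2.667 × 10^6 m³ / 3974 m³/d = 671 d

t ≈ 671 days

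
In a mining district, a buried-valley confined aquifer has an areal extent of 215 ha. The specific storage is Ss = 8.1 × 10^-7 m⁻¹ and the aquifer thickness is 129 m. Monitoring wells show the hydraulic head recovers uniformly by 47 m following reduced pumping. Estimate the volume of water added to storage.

S = Ss × b = 8.1 × 10^-7 m⁻¹ × 129 m = 1.045 × 10^-4
A = 215 ha = 2.15 × 10^6 m²
ΔV = S × A × Δh = 1.045 × 10^-4 × 2.15 × 10^6 m² × 47 m = 10560 m³

ΔV ≈ 10600 m³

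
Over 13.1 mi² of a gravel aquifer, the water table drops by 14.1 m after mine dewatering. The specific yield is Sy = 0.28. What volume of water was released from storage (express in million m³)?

A = 13.1 mi² = 3.393 × 10^7 m²
ΔV = Sy × A × Δh = 0.28 × 3.393 × 10^7 m² × 14.1 m = 1.34 × 10^8 m³
ΔV = 1.34 × 10^8 m³ = 134 million m³

ΔV ≈ 134 million m³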